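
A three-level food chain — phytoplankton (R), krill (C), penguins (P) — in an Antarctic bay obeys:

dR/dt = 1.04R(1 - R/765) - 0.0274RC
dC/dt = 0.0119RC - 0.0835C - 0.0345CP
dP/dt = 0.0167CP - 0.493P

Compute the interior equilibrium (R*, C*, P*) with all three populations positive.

From dP/dt = 0: 0.0167C* = 0.493, so C* = 29.5.
From dR/dt = 0: 1.04(1 - R*/765) = 0.0274·29.5, giving R* = 765·(1 - 0.778) = 170.
From dC/dt = 0: 0.0119·170 - 0.0835 = 0.0345P*, so P* = 1.94/0.0345 = 56.2.

R* ≈ 170, C* ≈ 29.5, P* ≈ 56.2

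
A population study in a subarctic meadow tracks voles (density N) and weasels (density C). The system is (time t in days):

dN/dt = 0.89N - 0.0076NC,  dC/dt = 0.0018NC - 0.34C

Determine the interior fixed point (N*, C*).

N* ≈ 189, C* ≈ 117

Set dC/dt = 0 with C > 0: 0.0018N - 0.34 = 0, so N* = 0.34/0.0018 = 189.
Set dN/dt = 0 with N > 0: 0.89 - 0.0076C = 0, so C* = 0.89/0.0076 = 117.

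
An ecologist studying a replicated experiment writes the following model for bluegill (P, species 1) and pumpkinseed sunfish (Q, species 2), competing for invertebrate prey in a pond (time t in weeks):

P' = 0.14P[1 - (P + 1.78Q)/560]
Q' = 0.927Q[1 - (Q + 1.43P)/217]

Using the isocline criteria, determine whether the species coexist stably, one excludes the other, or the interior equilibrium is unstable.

species 1 excludes species 2

Compare the nullcline intercepts: K1/α12 = 560/1.78 = 315 > K2 = 217; K2/α21 = 217/1.43 = 152 < K1 = 560.
Since the inequalities point opposite ways, species 1 can invade but species 2 cannot.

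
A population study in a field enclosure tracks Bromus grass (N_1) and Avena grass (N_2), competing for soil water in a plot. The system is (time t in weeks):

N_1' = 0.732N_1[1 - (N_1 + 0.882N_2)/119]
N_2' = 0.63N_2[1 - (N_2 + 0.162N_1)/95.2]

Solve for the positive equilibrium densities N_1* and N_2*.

N_1* ≈ 40.9, N_2* ≈ 88.6

Setting both brackets to zero gives the nullclines N_1 + 0.882N_2 = 119 and 0.162N_1 + N_2 = 95.2.
Substituting N_2 = 95.2 - 0.162N_1 into the first: N_1(1 - 0.882·0.162) = 119 - 0.882·95.2.
So N_1* = 35/0.857 = 40.9, and then N_2* = 95.2 - 0.162·40.9 = 88.6.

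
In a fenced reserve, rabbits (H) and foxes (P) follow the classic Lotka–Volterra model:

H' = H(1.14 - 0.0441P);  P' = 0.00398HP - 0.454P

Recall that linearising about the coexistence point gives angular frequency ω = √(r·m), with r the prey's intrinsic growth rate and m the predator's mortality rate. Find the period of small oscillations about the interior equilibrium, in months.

Here r = 1.14 and m = 0.454, so r·m = 0.518.
ω = √0.518 = 0.719 per month, hence T = 2π/ω ≈ 8.73 months.

T ≈ 8.73 months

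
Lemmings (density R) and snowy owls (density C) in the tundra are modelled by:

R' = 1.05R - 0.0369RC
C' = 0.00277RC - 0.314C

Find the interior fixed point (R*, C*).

Set dC/dt = 0 with C > 0: 0.00277R - 0.314 = 0, so R* = 0.314/0.00277 = 113.
Set dR/dt = 0 with R > 0: 1.05 - 0.0369C = 0, so C* = 1.05/0.0369 = 28.5.

R* ≈ 113, C* ≈ 28.5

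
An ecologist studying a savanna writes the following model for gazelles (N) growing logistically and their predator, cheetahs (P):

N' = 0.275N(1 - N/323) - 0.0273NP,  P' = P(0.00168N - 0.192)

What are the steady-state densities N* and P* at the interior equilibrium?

N* ≈ 114, P* ≈ 6.51

From dP/dt = 0 with P > 0: 0.00168N* = 0.192, so N* = 114.
Substitute into dN/dt = 0: 0.275(1 - 114/323) = 0.0273P*.
The bracket is 0.646, giving P* = 0.178/0.0273 = 6.51.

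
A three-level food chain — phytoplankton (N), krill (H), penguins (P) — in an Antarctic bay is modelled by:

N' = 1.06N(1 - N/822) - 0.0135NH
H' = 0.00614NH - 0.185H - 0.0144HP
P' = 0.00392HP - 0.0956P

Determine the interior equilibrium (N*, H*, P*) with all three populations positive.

N* ≈ 567, H* ≈ 24.4, P* ≈ 229

From dP/dt = 0: 0.00392H* = 0.0956, so H* = 24.4.
From dN/dt = 0: 1.06(1 - N*/822) = 0.0135·24.4, giving N* = 822·(1 - 0.311) = 567.
From dH/dt = 0: 0.00614·567 - 0.185 = 0.0144P*, so P* = 3.29/0.0144 = 229.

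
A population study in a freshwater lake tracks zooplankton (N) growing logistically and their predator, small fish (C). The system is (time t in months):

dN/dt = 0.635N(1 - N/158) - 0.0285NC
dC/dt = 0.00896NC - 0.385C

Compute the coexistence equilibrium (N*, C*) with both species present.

From dC/dt = 0 with C > 0: 0.00896N* = 0.385, so N* = 43.
Substitute into dN/dt = 0: 0.635(1 - 43/158) = 0.0285C*.
The bracket is 0.728, giving C* = 0.462/0.0285 = 16.2.

N* ≈ 43, C* ≈ 16.2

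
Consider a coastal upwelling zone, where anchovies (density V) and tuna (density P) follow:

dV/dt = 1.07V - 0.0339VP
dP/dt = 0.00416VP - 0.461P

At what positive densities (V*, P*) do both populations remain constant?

Set dP/dt = 0 with P > 0: 0.00416V - 0.461 = 0, so V* = 0.461/0.00416 = 111.
Set dV/dt = 0 with V > 0: 1.07 - 0.0339P = 0, so P* = 1.07/0.0339 = 31.6.

V* ≈ 111, P* ≈ 31.6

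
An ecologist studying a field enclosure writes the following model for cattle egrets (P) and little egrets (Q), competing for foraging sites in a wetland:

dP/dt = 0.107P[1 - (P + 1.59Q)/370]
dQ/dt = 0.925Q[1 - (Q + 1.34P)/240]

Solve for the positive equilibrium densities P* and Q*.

Setting both brackets to zero gives the nullclines P + 1.59Q = 370 and 1.34P + Q = 240.
Substituting Q = 240 - 1.34P into the first: P(1 - 1.59·1.34) = 370 - 1.59·240.
So P* = -11.6/-1.13 = 10.3, and then Q* = 240 - 1.34·10.3 = 226.

P* ≈ 10.3, Q* ≈ 226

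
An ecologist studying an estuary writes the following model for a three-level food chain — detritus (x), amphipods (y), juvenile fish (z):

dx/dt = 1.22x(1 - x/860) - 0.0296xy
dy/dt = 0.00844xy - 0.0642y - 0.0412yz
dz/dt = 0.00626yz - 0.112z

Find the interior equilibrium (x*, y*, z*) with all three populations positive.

From dz/dt = 0: 0.00626y* = 0.112, so y* = 17.9.
From dx/dt = 0: 1.22(1 - x*/860) = 0.0296·17.9, giving x* = 860·(1 - 0.434) = 487.
From dy/dt = 0: 0.00844·487 - 0.0642 = 0.0412z*, so z* = 4.04/0.0412 = 98.1.

x* ≈ 487, y* ≈ 17.9, z* ≈ 98.1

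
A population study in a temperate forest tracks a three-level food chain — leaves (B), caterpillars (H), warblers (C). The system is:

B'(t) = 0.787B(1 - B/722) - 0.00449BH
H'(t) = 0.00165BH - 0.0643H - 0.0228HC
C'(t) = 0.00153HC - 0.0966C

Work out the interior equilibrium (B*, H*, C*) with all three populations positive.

B* ≈ 462, H* ≈ 63.1, C* ≈ 30.6

From dC/dt = 0: 0.00153H* = 0.0966, so H* = 63.1.
From dB/dt = 0: 0.787(1 - B*/722) = 0.00449·63.1, giving B* = 722·(1 - 0.36) = 462.
From dH/dt = 0: 0.00165·462 - 0.0643 = 0.0228C*, so C* = 0.698/0.0228 = 30.6.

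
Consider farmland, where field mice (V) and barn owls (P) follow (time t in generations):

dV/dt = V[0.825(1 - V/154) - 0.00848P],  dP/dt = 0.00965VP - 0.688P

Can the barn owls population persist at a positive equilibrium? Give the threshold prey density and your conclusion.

The predator equation gives dP/dt > 0 only when V > 0.688/0.00965 = 71.3.
Without the predator, V → K = 154. Since 154 > 71.3, the predator can invade and persist.

Threshold V = 71.3; K > 71.3, so yes, the predator persists.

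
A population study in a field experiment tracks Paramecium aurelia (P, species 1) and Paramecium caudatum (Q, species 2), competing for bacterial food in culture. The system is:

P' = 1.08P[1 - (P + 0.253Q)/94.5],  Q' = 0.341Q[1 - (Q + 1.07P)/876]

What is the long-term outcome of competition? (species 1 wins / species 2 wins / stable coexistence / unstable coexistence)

Compare the nullcline intercepts: K1/α12 = 94.5/0.253 = 374 < K2 = 876; K2/α21 = 876/1.07 = 819 > K1 = 94.5.
Since the inequalities point opposite ways, species 2 can invade but species 1 cannot.

species 2 excludes species 1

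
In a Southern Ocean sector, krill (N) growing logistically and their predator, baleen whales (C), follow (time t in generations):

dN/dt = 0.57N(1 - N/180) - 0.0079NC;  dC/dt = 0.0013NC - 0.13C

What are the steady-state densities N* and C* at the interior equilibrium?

N* ≈ 100, C* ≈ 32.1

From dC/dt = 0 with C > 0: 0.0013N* = 0.13, so N* = 100.
Substitute into dN/dt = 0: 0.57(1 - 100/180) = 0.0079C*.
The bracket is 0.444, giving C* = 0.253/0.0079 = 32.1.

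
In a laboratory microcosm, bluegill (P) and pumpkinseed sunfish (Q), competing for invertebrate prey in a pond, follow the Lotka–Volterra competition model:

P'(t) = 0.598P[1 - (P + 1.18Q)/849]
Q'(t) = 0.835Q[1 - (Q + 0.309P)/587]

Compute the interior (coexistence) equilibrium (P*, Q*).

Setting both brackets to zero gives the nullclines P + 1.18Q = 849 and 0.309P + Q = 587.
Substituting Q = 587 - 0.309P into the first: P(1 - 1.18·0.309) = 849 - 1.18·587.
So P* = 156/0.635 = 246, and then Q* = 587 - 0.309·246 = 511.

P* ≈ 246, Q* ≈ 511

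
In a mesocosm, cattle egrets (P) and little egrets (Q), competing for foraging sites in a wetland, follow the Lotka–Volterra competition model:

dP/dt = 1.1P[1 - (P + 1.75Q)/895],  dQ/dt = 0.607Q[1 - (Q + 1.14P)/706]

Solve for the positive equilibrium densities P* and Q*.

P* ≈ 342, Q* ≈ 316

Setting both brackets to zero gives the nullclines P + 1.75Q = 895 and 1.14P + Q = 706.
Substituting Q = 706 - 1.14P into the first: P(1 - 1.75·1.14) = 895 - 1.75·706.
So P* = -340/-0.995 = 342, and then Q* = 706 - 1.14·342 = 316.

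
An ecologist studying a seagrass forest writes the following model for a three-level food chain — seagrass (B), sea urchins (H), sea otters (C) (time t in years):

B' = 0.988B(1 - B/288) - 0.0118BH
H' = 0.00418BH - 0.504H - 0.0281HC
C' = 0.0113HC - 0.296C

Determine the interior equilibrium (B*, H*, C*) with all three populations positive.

From dC/dt = 0: 0.0113H* = 0.296, so H* = 26.2.
From dB/dt = 0: 0.988(1 - B*/288) = 0.0118·26.2, giving B* = 288·(1 - 0.313) = 198.
From dH/dt = 0: 0.00418·198 - 0.504 = 0.0281C*, so C* = 0.323/0.0281 = 11.5.

B* ≈ 198, H* ≈ 26.2, C* ≈ 11.5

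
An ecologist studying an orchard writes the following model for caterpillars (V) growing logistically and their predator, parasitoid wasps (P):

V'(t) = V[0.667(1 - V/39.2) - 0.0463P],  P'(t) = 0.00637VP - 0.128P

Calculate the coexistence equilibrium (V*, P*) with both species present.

From dP/dt = 0 with P > 0: 0.00637V* = 0.128, so V* = 20.1.
Substitute into dV/dt = 0: 0.667(1 - 20.1/39.2) = 0.0463P*.
The bracket is 0.487, giving P* = 0.325/0.0463 = 7.02.

V* ≈ 20.1, P* ≈ 7.02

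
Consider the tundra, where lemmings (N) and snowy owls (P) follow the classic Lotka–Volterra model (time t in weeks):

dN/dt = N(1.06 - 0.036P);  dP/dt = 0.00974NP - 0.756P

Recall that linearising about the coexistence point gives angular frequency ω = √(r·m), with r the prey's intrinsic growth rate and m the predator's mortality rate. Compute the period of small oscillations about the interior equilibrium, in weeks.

Here r = 1.06 and m = 0.756, so r·m = 0.801.
ω = √0.801 = 0.895 per week, hence T = 2π/ω ≈ 7.02 weeks.

T ≈ 7.02 weeks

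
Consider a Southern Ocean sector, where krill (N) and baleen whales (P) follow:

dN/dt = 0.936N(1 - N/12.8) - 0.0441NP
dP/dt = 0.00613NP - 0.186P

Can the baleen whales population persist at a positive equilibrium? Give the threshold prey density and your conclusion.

Threshold N = 30.3; K < 30.3, so no, the predator goes extinct.

The predator equation gives dP/dt > 0 only when N > 0.186/0.00613 = 30.3.
Without the predator, N → K = 12.8. Since 12.8 < 30.3, the predator cannot invade.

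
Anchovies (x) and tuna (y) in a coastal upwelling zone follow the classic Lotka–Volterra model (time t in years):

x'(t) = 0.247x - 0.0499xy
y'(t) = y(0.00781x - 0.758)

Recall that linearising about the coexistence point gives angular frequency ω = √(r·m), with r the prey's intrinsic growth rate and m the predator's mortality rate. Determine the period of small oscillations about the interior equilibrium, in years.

Here r = 0.247 and m = 0.758, so r·m = 0.187.
ω = √0.187 = 0.433 per year, hence T = 2π/ω ≈ 14.5 years.

T ≈ 14.5 years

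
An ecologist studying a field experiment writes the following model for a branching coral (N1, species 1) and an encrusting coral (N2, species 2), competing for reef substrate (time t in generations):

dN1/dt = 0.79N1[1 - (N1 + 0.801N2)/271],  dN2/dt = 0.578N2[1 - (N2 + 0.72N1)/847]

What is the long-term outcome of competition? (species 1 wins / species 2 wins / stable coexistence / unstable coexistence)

Compare the nullcline intercepts: K1/α12 = 271/0.801 = 338 < K2 = 847; K2/α21 = 847/0.72 = 1180 > K1 = 271.
Since the inequalities point opposite ways, species 2 can invade but species 1 cannot.

species 2 excludes species 1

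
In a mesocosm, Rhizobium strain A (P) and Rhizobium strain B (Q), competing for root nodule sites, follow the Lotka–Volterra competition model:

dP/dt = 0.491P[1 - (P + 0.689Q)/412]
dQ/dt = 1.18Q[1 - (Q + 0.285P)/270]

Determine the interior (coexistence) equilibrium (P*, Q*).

Setting both brackets to zero gives the nullclines P + 0.689Q = 412 and 0.285P + Q = 270.
Substituting Q = 270 - 0.285P into the first: P(1 - 0.689·0.285) = 412 - 0.689·270.
So P* = 226/0.804 = 281, and then Q* = 270 - 0.285·281 = 190.

P* ≈ 281, Q* ≈ 190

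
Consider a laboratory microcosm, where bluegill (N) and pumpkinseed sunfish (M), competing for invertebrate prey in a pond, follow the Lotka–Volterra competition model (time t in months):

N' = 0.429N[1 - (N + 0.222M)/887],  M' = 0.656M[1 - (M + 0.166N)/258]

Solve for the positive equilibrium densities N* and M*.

N* ≈ 861, M* ≈ 115

Setting both brackets to zero gives the nullclines N + 0.222M = 887 and 0.166N + M = 258.
Substituting M = 258 - 0.166N into the first: N(1 - 0.222·0.166) = 887 - 0.222·258.
So N* = 830/0.963 = 861, and then M* = 258 - 0.166·861 = 115.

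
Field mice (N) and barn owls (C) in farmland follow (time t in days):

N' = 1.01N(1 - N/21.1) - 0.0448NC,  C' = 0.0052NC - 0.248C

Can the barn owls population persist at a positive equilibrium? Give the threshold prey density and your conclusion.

Threshold N = 47.7; K < 47.7, so no, the predator goes extinct.

The predator equation gives dC/dt > 0 only when N > 0.248/0.0052 = 47.7.
Without the predator, N → K = 21.1. Since 21.1 < 47.7, the predator cannot invade.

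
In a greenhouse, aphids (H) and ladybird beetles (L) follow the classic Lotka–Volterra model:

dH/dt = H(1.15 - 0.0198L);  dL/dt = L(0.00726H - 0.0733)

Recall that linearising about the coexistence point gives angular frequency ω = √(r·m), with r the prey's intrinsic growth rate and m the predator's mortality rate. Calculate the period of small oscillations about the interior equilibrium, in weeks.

Here r = 1.15 and m = 0.0733, so r·m = 0.0843.
ω = √0.0843 = 0.29 per week, hence T = 2π/ω ≈ 21.6 weeks.

T ≈ 21.6 weeks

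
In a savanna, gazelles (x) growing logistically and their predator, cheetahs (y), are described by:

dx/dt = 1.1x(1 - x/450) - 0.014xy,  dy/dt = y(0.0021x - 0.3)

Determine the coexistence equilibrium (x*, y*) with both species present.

From dy/dt = 0 with y > 0: 0.0021x* = 0.3, so x* = 143.
Substitute into dx/dt = 0: 1.1(1 - 143/450) = 0.014y*.
The bracket is 0.683, giving y* = 0.751/0.014 = 53.6.

x* ≈ 143, y* ≈ 53.6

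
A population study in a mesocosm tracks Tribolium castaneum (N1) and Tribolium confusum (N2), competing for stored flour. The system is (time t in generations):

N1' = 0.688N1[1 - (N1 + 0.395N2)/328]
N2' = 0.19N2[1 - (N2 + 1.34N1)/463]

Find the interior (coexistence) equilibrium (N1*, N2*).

N1* ≈ 308, N2* ≈ 49.9

Setting both brackets to zero gives the nullclines N1 + 0.395N2 = 328 and 1.34N1 + N2 = 463.
Substituting N2 = 463 - 1.34N1 into the first: N1(1 - 0.395·1.34) = 328 - 0.395·463.
So N1* = 145/0.471 = 308, and then N2* = 463 - 1.34·308 = 49.9.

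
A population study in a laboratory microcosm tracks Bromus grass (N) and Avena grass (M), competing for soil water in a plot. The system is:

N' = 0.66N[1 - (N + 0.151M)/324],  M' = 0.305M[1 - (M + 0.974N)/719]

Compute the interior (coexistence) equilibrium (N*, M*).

Setting both brackets to zero gives the nullclines N + 0.151M = 324 and 0.974N + M = 719.
Substituting M = 719 - 0.974N into the first: N(1 - 0.151·0.974) = 324 - 0.151·719.
So N* = 215/0.853 = 253, and then M* = 719 - 0.974·253 = 473.

N* ≈ 253, M* ≈ 473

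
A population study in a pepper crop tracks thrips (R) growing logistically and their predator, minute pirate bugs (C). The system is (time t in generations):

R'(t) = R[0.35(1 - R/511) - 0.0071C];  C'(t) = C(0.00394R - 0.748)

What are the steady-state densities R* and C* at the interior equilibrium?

From dC/dt = 0 with C > 0: 0.00394R* = 0.748, so R* = 190.
Substitute into dR/dt = 0: 0.35(1 - 190/511) = 0.0071C*.
The bracket is 0.628, giving C* = 0.22/0.0071 = 31.

R* ≈ 190, C* ≈ 31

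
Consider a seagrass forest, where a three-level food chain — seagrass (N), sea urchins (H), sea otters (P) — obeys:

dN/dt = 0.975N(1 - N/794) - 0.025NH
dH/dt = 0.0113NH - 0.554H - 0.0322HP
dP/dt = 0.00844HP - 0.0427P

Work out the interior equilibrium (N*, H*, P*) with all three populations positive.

From dP/dt = 0: 0.00844H* = 0.0427, so H* = 5.06.
From dN/dt = 0: 0.975(1 - N*/794) = 0.025·5.06, giving N* = 794·(1 - 0.13) = 691.
From dH/dt = 0: 0.0113·691 - 0.554 = 0.0322P*, so P* = 7.25/0.0322 = 225.

N* ≈ 691, H* ≈ 5.06, P* ≈ 225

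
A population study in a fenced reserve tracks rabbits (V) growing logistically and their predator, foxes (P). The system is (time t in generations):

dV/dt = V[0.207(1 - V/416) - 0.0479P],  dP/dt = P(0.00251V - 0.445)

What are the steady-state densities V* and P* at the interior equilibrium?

From dP/dt = 0 with P > 0: 0.00251V* = 0.445, so V* = 177.
Substitute into dV/dt = 0: 0.207(1 - 177/416) = 0.0479P*.
The bracket is 0.574, giving P* = 0.119/0.0479 = 2.48.

V* ≈ 177, P* ≈ 2.48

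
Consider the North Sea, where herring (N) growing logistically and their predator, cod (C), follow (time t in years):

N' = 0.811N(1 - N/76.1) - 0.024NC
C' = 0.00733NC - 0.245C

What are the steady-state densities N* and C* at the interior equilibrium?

From dC/dt = 0 with C > 0: 0.00733N* = 0.245, so N* = 33.4.
Substitute into dN/dt = 0: 0.811(1 - 33.4/76.1) = 0.024C*.
The bracket is 0.561, giving C* = 0.455/0.024 = 18.9.

N* ≈ 33.4, C* ≈ 18.9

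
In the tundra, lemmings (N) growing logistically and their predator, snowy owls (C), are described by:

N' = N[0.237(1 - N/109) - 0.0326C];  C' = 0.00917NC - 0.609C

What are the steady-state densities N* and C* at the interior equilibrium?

N* ≈ 66.4, C* ≈ 2.84

From dC/dt = 0 with C > 0: 0.00917N* = 0.609, so N* = 66.4.
Substitute into dN/dt = 0: 0.237(1 - 66.4/109) = 0.0326C*.
The bracket is 0.391, giving C* = 0.0926/0.0326 = 2.84.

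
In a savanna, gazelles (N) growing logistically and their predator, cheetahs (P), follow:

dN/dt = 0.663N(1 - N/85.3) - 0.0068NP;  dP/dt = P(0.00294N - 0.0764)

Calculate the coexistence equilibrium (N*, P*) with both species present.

From dP/dt = 0 with P > 0: 0.00294N* = 0.0764, so N* = 26.
Substitute into dN/dt = 0: 0.663(1 - 26/85.3) = 0.0068P*.
The bracket is 0.695, giving P* = 0.461/0.0068 = 67.8.

N* ≈ 26, P* ≈ 67.8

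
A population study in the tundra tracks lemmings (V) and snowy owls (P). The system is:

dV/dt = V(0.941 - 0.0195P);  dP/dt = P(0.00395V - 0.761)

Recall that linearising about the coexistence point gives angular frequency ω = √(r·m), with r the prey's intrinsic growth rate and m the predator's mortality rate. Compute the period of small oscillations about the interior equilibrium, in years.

T ≈ 7.42 years

Here r = 0.941 and m = 0.761, so r·m = 0.716.
ω = √0.716 = 0.846 per year, hence T = 2π/ω ≈ 7.42 years.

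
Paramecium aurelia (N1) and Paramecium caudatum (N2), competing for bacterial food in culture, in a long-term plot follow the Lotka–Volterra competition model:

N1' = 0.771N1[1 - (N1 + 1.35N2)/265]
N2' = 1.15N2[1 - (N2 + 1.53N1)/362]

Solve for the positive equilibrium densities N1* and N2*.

N1* ≈ 210, N2* ≈ 40.8

Setting both brackets to zero gives the nullclines N1 + 1.35N2 = 265 and 1.53N1 + N2 = 362.
Substituting N2 = 362 - 1.53N1 into the first: N1(1 - 1.35·1.53) = 265 - 1.35·362.
So N1* = -224/-1.07 = 210, and then N2* = 362 - 1.53·210 = 40.8.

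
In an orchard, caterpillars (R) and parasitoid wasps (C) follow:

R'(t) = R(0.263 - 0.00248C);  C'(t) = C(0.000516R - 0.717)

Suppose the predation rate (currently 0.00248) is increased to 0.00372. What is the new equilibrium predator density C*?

C* ≈ 70.7

At the interior fixed point, setting dR/dt = 0 with R > 0 fixes C* = (prey growth rate)/(RC coefficient) — independent of the other coefficients.
With the change, C* = 0.263/0.00372 = 70.7; it falls from 106.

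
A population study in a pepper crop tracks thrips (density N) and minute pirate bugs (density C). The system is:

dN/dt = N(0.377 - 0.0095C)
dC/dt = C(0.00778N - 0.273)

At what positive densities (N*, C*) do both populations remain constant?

N* ≈ 35.1, C* ≈ 39.7

Set dC/dt = 0 with C > 0: 0.00778N - 0.273 = 0, so N* = 0.273/0.00778 = 35.1.
Set dN/dt = 0 with N > 0: 0.377 - 0.0095C = 0, so C* = 0.377/0.0095 = 39.7.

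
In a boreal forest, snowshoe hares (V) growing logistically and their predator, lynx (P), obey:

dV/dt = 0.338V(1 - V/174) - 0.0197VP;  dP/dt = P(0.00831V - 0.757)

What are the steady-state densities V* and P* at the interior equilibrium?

From dP/dt = 0 with P > 0: 0.00831V* = 0.757, so V* = 91.1.
Substitute into dV/dt = 0: 0.338(1 - 91.1/174) = 0.0197P*.
The bracket is 0.476, giving P* = 0.161/0.0197 = 8.17.

V* ≈ 91.1, P* ≈ 8.17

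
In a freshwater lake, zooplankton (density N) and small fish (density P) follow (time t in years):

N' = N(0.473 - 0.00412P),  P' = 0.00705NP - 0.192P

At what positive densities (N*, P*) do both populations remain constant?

Set dP/dt = 0 with P > 0: 0.00705N - 0.192 = 0, so N* = 0.192/0.00705 = 27.2.
Set dN/dt = 0 with N > 0: 0.473 - 0.00412P = 0, so P* = 0.473/0.00412 = 115.

N* ≈ 27.2, P* ≈ 115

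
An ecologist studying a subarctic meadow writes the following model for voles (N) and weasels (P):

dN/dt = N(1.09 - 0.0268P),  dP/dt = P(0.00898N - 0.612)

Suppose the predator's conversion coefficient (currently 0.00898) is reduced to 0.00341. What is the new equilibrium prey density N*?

N* ≈ 179

At the interior fixed point, setting dP/dt = 0 with P > 0 fixes N* = (predator death rate)/(NP coefficient) — independent of the other coefficients.
With the change, N* = 0.612/0.00341 = 179; it rises from 68.2.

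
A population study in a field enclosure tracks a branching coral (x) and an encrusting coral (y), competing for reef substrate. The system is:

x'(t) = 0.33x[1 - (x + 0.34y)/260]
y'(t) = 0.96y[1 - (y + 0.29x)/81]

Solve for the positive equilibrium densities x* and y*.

Setting both brackets to zero gives the nullclines x + 0.34y = 260 and 0.29x + y = 81.
Substituting y = 81 - 0.29x into the first: x(1 - 0.34·0.29) = 260 - 0.34·81.
So x* = 232/0.901 = 258, and then y* = 81 - 0.29·258 = 6.21.

x* ≈ 258, y* ≈ 6.21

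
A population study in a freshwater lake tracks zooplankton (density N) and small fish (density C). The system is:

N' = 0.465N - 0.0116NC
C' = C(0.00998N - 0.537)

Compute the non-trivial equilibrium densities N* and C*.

N* ≈ 53.8, C* ≈ 40.1

Set dC/dt = 0 with C > 0: 0.00998N - 0.537 = 0, so N* = 0.537/0.00998 = 53.8.
Set dN/dt = 0 with N > 0: 0.465 - 0.0116C = 0, so C* = 0.465/0.0116 = 40.1.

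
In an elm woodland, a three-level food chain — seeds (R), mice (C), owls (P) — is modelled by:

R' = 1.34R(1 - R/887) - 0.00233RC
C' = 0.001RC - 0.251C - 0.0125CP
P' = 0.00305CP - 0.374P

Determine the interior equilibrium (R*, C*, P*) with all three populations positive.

R* ≈ 698, C* ≈ 123, P* ≈ 35.8

From dP/dt = 0: 0.00305C* = 0.374, so C* = 123.
From dR/dt = 0: 1.34(1 - R*/887) = 0.00233·123, giving R* = 887·(1 - 0.213) = 698.
From dC/dt = 0: 0.001·698 - 0.251 = 0.0125P*, so P* = 0.447/0.0125 = 35.8.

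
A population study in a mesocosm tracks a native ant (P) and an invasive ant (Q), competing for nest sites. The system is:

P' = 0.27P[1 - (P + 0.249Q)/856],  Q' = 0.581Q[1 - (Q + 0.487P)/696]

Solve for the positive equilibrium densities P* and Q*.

P* ≈ 777, Q* ≈ 318

Setting both brackets to zero gives the nullclines P + 0.249Q = 856 and 0.487P + Q = 696.
Substituting Q = 696 - 0.487P into the first: P(1 - 0.249·0.487) = 856 - 0.249·696.
So P* = 683/0.879 = 777, and then Q* = 696 - 0.487·777 = 318.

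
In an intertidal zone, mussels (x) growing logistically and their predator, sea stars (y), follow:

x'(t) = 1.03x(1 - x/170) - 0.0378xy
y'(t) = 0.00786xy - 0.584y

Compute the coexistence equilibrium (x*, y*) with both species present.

From dy/dt = 0 with y > 0: 0.00786x* = 0.584, so x* = 74.3.
Substitute into dx/dt = 0: 1.03(1 - 74.3/170) = 0.0378y*.
The bracket is 0.563, giving y* = 0.58/0.0378 = 15.3.

x* ≈ 74.3, y* ≈ 15.3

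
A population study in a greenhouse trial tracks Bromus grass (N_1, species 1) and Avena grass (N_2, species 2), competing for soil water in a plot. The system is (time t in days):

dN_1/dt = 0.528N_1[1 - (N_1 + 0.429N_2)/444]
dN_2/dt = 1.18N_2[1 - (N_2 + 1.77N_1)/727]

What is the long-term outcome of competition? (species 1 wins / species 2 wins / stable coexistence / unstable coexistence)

Compare the nullcline intercepts: K1/α12 = 444/0.429 = 1030 > K2 = 727; K2/α21 = 727/1.77 = 411 < K1 = 444.
Since the inequalities point opposite ways, species 1 can invade but species 2 cannot.

species 1 excludes species 2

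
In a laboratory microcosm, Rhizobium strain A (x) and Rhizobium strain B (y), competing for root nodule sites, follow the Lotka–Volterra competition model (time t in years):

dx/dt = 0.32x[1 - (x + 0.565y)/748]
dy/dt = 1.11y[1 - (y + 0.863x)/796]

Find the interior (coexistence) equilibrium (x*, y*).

x* ≈ 582, y* ≈ 294

Setting both brackets to zero gives the nullclines x + 0.565y = 748 and 0.863x + y = 796.
Substituting y = 796 - 0.863x into the first: x(1 - 0.565·0.863) = 748 - 0.565·796.
So x* = 298/0.512 = 582, and then y* = 796 - 0.863·582 = 294.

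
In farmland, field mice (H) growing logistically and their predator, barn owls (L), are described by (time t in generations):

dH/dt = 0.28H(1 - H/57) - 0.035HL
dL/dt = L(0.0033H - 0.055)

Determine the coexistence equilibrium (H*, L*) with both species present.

From dL/dt = 0 with L > 0: 0.0033H* = 0.055, so H* = 16.7.
Substitute into dH/dt = 0: 0.28(1 - 16.7/57) = 0.035L*.
The bracket is 0.708, giving L* = 0.198/0.035 = 5.66.

H* ≈ 16.7, L* ≈ 5.66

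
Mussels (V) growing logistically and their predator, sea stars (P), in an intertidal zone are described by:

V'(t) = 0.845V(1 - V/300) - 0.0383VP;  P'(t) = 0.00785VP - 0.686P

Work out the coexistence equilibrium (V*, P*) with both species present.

V* ≈ 87.4, P* ≈ 15.6

From dP/dt = 0 with P > 0: 0.00785V* = 0.686, so V* = 87.4.
Substitute into dV/dt = 0: 0.845(1 - 87.4/300) = 0.0383P*.
The bracket is 0.709, giving P* = 0.599/0.0383 = 15.6.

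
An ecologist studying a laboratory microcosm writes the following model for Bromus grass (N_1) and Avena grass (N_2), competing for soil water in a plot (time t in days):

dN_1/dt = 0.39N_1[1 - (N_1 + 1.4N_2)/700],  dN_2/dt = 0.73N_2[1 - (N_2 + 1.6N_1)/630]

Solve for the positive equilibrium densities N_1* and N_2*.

N_1* ≈ 147, N_2* ≈ 395

Setting both brackets to zero gives the nullclines N_1 + 1.4N_2 = 700 and 1.6N_1 + N_2 = 630.
Substituting N_2 = 630 - 1.6N_1 into the first: N_1(1 - 1.4·1.6) = 700 - 1.4·630.
So N_1* = -182/-1.24 = 147, and then N_2* = 630 - 1.6·147 = 395.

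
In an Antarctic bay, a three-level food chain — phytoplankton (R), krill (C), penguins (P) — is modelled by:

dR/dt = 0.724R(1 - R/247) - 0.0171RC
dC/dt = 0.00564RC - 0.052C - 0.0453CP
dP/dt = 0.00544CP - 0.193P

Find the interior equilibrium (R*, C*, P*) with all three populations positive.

From dP/dt = 0: 0.00544C* = 0.193, so C* = 35.5.
From dR/dt = 0: 0.724(1 - R*/247) = 0.0171·35.5, giving R* = 247·(1 - 0.838) = 40.
From dC/dt = 0: 0.00564·40 - 0.052 = 0.0453P*, so P* = 0.174/0.0453 = 3.84.

R* ≈ 40, C* ≈ 35.5, P* ≈ 3.84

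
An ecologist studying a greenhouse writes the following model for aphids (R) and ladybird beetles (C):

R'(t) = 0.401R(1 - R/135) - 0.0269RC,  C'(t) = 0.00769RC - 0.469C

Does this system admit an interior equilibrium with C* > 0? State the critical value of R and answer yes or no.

Threshold R = 61; K > 61, so yes, the predator persists.

The predator equation gives dC/dt > 0 only when R > 0.469/0.00769 = 61.
Without the predator, R → K = 135. Since 135 > 61, the predator can invade and persist.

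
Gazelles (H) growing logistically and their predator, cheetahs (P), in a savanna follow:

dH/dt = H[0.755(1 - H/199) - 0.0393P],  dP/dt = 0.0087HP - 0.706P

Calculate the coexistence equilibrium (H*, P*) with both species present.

From dP/dt = 0 with P > 0: 0.0087H* = 0.706, so H* = 81.1.
Substitute into dH/dt = 0: 0.755(1 - 81.1/199) = 0.0393P*.
The bracket is 0.592, giving P* = 0.447/0.0393 = 11.4.

H* ≈ 81.1, P* ≈ 11.4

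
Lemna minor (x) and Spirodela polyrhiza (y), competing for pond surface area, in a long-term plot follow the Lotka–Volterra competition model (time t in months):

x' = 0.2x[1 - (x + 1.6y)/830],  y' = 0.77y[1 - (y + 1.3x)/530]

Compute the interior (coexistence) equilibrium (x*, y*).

x* ≈ 16.7, y* ≈ 508

Setting both brackets to zero gives the nullclines x + 1.6y = 830 and 1.3x + y = 530.
Substituting y = 530 - 1.3x into the first: x(1 - 1.6·1.3) = 830 - 1.6·530.
So x* = -18/-1.08 = 16.7, and then y* = 530 - 1.3·16.7 = 508.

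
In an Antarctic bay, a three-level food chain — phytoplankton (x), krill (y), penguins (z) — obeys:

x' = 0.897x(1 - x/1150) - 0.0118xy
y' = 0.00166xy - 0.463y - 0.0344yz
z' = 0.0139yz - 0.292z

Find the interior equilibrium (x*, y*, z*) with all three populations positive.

x* ≈ 832, y* ≈ 21, z* ≈ 26.7

From dz/dt = 0: 0.0139y* = 0.292, so y* = 21.
From dx/dt = 0: 0.897(1 - x*/1150) = 0.0118·21, giving x* = 1150·(1 - 0.276) = 832.
From dy/dt = 0: 0.00166·832 - 0.463 = 0.0344z*, so z* = 0.918/0.0344 = 26.7.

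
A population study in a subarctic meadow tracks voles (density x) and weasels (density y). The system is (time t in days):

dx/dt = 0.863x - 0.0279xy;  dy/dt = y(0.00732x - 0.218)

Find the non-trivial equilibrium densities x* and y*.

x* ≈ 29.8, y* ≈ 30.9

Set dy/dt = 0 with y > 0: 0.00732x - 0.218 = 0, so x* = 0.218/0.00732 = 29.8.
Set dx/dt = 0 with x > 0: 0.863 - 0.0279y = 0, so y* = 0.863/0.0279 = 30.9.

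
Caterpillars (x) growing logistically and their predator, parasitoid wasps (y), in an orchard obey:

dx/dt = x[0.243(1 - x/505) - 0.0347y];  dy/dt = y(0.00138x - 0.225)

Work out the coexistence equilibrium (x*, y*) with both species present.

x* ≈ 163, y* ≈ 4.74

From dy/dt = 0 with y > 0: 0.00138x* = 0.225, so x* = 163.
Substitute into dx/dt = 0: 0.243(1 - 163/505) = 0.0347y*.
The bracket is 0.677, giving y* = 0.165/0.0347 = 4.74.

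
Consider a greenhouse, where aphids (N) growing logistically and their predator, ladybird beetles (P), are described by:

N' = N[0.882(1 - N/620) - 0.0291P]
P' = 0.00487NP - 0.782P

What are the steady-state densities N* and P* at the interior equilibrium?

From dP/dt = 0 with P > 0: 0.00487N* = 0.782, so N* = 161.
Substitute into dN/dt = 0: 0.882(1 - 161/620) = 0.0291P*.
The bracket is 0.741, giving P* = 0.654/0.0291 = 22.5.

N* ≈ 161, P* ≈ 22.5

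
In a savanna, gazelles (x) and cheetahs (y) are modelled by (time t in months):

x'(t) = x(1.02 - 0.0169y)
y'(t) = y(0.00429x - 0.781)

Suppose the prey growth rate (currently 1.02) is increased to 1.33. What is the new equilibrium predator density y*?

y* ≈ 78.7

At the interior fixed point, setting dx/dt = 0 with x > 0 fixes y* = (prey growth rate)/(xy coefficient) — independent of the other coefficients.
With the change, y* = 1.33/0.0169 = 78.7; it rises from 60.4.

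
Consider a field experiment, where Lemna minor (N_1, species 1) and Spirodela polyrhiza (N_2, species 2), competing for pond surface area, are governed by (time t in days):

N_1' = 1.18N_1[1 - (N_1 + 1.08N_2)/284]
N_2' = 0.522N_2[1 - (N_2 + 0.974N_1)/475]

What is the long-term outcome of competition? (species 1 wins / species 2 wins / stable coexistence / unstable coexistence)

Compare the nullcline intercepts: K1/α12 = 284/1.08 = 263 < K2 = 475; K2/α21 = 475/0.974 = 488 > K1 = 284.
Since the inequalities point opposite ways, species 2 can invade but species 1 cannot.

species 2 excludes species 1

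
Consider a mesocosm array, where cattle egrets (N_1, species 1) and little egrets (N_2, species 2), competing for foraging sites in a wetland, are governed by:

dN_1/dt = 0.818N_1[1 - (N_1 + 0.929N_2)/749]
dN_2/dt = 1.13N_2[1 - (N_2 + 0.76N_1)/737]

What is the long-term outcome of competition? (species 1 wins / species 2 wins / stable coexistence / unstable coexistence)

Compare the nullcline intercepts: K1/α12 = 749/0.929 = 806 > K2 = 737; K2/α21 = 737/0.76 = 970 > K1 = 749.
Since both inequalities hold, each species can invade when rare, so the interior equilibrium is stable.

stable coexistence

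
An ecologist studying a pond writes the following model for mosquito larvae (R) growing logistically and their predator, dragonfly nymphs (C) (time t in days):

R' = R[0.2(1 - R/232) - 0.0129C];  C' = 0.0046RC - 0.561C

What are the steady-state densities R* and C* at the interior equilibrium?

R* ≈ 122, C* ≈ 7.35

From dC/dt = 0 with C > 0: 0.0046R* = 0.561, so R* = 122.
Substitute into dR/dt = 0: 0.2(1 - 122/232) = 0.0129C*.
The bracket is 0.474, giving C* = 0.0949/0.0129 = 7.35.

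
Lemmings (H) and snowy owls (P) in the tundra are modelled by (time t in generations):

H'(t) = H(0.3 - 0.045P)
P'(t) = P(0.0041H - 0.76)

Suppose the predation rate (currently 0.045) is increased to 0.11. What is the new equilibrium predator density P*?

At the interior fixed point, setting dH/dt = 0 with H > 0 fixes P* = (prey growth rate)/(HP coefficient) — independent of the other coefficients.
With the change, P* = 0.3/0.11 = 2.73; it falls from 6.67.

P* ≈ 2.73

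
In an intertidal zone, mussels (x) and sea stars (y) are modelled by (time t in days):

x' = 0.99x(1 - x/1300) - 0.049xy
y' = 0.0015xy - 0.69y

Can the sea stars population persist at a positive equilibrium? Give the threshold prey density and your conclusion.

Threshold x = 460; K > 460, so yes, the predator persists.

The predator equation gives dy/dt > 0 only when x > 0.69/0.0015 = 460.
Without the predator, x → K = 1300. Since 1300 > 460, the predator can invade and persist.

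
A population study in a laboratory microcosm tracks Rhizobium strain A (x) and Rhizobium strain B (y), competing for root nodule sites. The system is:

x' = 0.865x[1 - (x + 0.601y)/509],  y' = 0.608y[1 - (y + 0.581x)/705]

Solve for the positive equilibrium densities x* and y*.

Setting both brackets to zero gives the nullclines x + 0.601y = 509 and 0.581x + y = 705.
Substituting y = 705 - 0.581x into the first: x(1 - 0.601·0.581) = 509 - 0.601·705.
So x* = 85.3/0.651 = 131, and then y* = 705 - 0.581·131 = 629.

x* ≈ 131, y* ≈ 629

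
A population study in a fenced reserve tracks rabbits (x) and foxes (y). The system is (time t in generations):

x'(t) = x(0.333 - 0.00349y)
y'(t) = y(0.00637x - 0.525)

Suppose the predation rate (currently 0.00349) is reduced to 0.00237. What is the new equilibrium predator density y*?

y* ≈ 141

At the interior fixed point, setting dx/dt = 0 with x > 0 fixes y* = (prey growth rate)/(xy coefficient) — independent of the other coefficients.
With the change, y* = 0.333/0.00237 = 141; it rises from 95.4.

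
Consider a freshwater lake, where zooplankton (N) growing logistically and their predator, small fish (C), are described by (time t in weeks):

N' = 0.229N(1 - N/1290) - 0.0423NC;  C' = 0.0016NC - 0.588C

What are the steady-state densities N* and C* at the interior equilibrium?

From dC/dt = 0 with C > 0: 0.0016N* = 0.588, so N* = 367.
Substitute into dN/dt = 0: 0.229(1 - 367/1290) = 0.0423C*.
The bracket is 0.715, giving C* = 0.164/0.0423 = 3.87.

N* ≈ 367, C* ≈ 3.87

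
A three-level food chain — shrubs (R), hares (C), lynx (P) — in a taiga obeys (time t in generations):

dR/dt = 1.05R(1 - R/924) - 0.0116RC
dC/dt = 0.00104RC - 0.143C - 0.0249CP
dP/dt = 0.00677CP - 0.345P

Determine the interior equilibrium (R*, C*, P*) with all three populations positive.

R* ≈ 404, C* ≈ 51, P* ≈ 11.1

From dP/dt = 0: 0.00677C* = 0.345, so C* = 51.
From dR/dt = 0: 1.05(1 - R*/924) = 0.0116·51, giving R* = 924·(1 - 0.563) = 404.
From dC/dt = 0: 0.00104·404 - 0.143 = 0.0249P*, so P* = 0.277/0.0249 = 11.1.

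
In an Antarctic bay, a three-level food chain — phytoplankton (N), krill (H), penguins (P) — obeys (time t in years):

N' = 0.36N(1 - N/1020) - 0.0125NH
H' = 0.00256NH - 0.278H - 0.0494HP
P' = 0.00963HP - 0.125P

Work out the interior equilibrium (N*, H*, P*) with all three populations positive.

N* ≈ 560, H* ≈ 13, P* ≈ 23.4

From dP/dt = 0: 0.00963H* = 0.125, so H* = 13.
From dN/dt = 0: 0.36(1 - N*/1020) = 0.0125·13, giving N* = 1020·(1 - 0.451) = 560.
From dH/dt = 0: 0.00256·560 - 0.278 = 0.0494P*, so P* = 1.16/0.0494 = 23.4.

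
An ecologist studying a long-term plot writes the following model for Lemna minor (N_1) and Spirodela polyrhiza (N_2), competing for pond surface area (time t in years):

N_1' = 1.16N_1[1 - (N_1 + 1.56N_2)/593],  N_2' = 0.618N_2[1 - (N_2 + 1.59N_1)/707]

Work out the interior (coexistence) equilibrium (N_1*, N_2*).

N_1* ≈ 344, N_2* ≈ 159

Setting both brackets to zero gives the nullclines N_1 + 1.56N_2 = 593 and 1.59N_1 + N_2 = 707.
Substituting N_2 = 707 - 1.59N_1 into the first: N_1(1 - 1.56·1.59) = 593 - 1.56·707.
So N_1* = -510/-1.48 = 344, and then N_2* = 707 - 1.59·344 = 159.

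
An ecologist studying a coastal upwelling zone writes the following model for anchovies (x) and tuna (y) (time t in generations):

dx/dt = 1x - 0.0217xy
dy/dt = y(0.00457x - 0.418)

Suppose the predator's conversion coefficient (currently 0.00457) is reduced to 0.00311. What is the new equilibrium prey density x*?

At the interior fixed point, setting dy/dt = 0 with y > 0 fixes x* = (predator death rate)/(xy coefficient) — independent of the other coefficients.
With the change, x* = 0.418/0.00311 = 134; it rises from 91.5.

x* ≈ 134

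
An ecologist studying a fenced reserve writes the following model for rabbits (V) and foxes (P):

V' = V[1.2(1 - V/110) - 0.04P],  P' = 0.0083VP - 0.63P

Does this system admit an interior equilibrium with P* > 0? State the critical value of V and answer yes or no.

Threshold V = 75.9; K > 75.9, so yes, the predator persists.

The predator equation gives dP/dt > 0 only when V > 0.63/0.0083 = 75.9.
Without the predator, V → K = 110. Since 110 > 75.9, the predator can invade and persist.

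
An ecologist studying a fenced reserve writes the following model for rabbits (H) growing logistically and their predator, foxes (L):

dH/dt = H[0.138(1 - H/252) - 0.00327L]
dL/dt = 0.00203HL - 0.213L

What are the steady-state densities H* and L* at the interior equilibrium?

From dL/dt = 0 with L > 0: 0.00203H* = 0.213, so H* = 105.
Substitute into dH/dt = 0: 0.138(1 - 105/252) = 0.00327L*.
The bracket is 0.584, giving L* = 0.0805/0.00327 = 24.6.

H* ≈ 105, L* ≈ 24.6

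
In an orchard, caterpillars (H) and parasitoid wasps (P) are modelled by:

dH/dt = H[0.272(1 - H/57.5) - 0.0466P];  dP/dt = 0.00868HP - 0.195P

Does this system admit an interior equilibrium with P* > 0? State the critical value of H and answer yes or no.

Threshold H = 22.5; K > 22.5, so yes, the predator persists.

The predator equation gives dP/dt > 0 only when H > 0.195/0.00868 = 22.5.
Without the predator, H → K = 57.5. Since 57.5 > 22.5, the predator can invade and persist.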